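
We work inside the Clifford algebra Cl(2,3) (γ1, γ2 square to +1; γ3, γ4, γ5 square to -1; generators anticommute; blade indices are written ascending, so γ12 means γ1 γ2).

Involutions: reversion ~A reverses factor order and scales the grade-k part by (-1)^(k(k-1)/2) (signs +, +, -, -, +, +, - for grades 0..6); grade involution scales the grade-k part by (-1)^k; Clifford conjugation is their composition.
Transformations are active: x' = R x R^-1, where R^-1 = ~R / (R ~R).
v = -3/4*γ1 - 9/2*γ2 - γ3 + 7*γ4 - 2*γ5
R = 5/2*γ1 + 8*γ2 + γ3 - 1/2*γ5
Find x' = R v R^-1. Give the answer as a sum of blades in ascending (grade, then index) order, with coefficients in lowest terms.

~R = 5/2*γ1 + 8*γ2 + γ3 - 1/2*γ5, and R ~R = 69, so R^-1 = ~R / (69).
R v = -303/8 - 21/4*γ12 - 7/4*γ13 + 35/2*γ14 - 43/8*γ15 - 7/2*γ23 + 56*γ24 - 73/4*γ25 + 7*γ34 - 5/2*γ35 + 7/2*γ45
Answer: -367/184*γ1 - 197/46*γ2 - 9/92*γ3 - 7*γ4 + 469/184*γ5


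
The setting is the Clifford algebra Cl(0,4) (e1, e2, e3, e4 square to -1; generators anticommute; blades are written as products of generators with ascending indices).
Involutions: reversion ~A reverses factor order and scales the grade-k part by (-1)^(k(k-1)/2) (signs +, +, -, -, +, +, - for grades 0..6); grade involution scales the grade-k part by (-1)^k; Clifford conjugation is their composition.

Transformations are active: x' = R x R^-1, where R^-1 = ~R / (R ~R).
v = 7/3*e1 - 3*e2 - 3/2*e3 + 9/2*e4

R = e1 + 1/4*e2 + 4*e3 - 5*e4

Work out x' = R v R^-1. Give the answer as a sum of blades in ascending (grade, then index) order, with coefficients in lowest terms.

~R = e1 + 1/4*e2 + 4*e3 - 5*e4, and R ~R = -673/16, so R^-1 = ~R / (-673/16).
R v = 323/12 - 43/12*e1 e2 - 65/6*e1 e3 + 97/6*e1 e4 + 93/8*e2 e3 - 111/8*e2 e4 + 21/2*e3 e4
Answer: -7295/2019*e1 + 5411/2019*e2 - 14615/4038*e3 + 7669/4038*e4


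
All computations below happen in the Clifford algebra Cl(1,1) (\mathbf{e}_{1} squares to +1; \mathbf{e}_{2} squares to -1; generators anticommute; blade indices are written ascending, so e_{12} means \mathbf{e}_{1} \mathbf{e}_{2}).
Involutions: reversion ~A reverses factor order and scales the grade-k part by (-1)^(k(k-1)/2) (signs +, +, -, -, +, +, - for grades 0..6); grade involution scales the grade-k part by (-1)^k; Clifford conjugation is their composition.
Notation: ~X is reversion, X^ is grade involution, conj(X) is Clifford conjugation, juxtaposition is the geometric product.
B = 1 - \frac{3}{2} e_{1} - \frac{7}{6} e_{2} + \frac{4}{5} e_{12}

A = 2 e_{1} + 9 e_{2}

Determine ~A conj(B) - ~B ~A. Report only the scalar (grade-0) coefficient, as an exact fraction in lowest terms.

first term: -\frac{15}{2} - \frac{26}{5} e_{1} + \frac{37}{5} e_{2} - \frac{67}{6} e_{12}
second term: \frac{15}{2} + \frac{46}{5} e_{1} + \frac{53}{5} e_{2} - \frac{67}{6} e_{12}
Answer: -15


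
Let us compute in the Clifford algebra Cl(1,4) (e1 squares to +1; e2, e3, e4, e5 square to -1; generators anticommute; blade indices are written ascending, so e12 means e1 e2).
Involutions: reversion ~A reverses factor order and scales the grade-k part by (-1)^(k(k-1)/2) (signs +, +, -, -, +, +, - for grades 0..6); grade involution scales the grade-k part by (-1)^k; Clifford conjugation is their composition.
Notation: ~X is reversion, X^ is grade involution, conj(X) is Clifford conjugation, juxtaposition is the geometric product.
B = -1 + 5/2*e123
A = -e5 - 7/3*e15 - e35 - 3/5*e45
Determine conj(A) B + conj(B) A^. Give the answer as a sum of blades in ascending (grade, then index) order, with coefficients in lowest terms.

first term: -e5 - 7/3*e15 - e35 - 3/5*e45 + 5/2*e125 - 35/6*e235 - 5/2*e1235 + 3/2*e12345
second term: -e5 + 7/3*e15 + e35 + 3/5*e45 + 5/2*e125 - 35/6*e235 + 5/2*e1235 - 3/2*e12345
Answer: -2*e5 + 5*e125 - 35/3*e235


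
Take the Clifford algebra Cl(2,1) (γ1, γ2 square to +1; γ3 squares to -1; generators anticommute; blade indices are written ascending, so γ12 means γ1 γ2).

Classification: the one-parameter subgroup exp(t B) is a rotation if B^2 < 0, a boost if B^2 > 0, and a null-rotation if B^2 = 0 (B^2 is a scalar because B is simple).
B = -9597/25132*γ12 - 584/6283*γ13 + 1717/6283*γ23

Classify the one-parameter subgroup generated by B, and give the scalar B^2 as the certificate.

B^2 term by term: the squares give (-9597/25132)^2*(γ12)^2 + (-584/6283)^2*(γ13)^2 + (1717/6283)^2*(γ23)^2 = 92102409/631617424*(-1) + 341056/39476089*(+1) + 2948089/39476089*(+1) = -1/16 (each basis 2-blade squares to minus the product of its generators' squares); cross terms between blades sharing an index anticommute and cancel. So B^2 = -1/16.
Answer: rotation, certificate B^2 = -1/16. Certificate logic: -1/16 is a conjugation-invariant scalar, so its sign fixes rotation versus boost versus null-rotation outright.


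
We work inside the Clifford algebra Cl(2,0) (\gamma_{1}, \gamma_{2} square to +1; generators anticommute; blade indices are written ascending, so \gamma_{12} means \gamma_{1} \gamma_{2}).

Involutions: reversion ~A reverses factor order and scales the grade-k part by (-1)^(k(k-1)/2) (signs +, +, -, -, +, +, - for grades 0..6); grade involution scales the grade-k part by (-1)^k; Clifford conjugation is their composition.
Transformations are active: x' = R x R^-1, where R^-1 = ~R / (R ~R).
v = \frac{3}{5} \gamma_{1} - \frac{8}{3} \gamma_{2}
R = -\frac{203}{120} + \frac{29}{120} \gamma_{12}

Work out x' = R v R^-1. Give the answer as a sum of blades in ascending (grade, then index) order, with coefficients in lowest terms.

~R = -\frac{203}{120} - \frac{29}{120} \gamma_{12}, and R ~R = \frac{841}{288}, so R^-1 = ~R / (\frac{841}{288}).
R v = -\frac{2987}{1800} \gamma_{1} + \frac{7859}{1800} \gamma_{2}
Answer: \frac{496}{375} \gamma_{1} - \frac{299}{125} \gamma_{2}


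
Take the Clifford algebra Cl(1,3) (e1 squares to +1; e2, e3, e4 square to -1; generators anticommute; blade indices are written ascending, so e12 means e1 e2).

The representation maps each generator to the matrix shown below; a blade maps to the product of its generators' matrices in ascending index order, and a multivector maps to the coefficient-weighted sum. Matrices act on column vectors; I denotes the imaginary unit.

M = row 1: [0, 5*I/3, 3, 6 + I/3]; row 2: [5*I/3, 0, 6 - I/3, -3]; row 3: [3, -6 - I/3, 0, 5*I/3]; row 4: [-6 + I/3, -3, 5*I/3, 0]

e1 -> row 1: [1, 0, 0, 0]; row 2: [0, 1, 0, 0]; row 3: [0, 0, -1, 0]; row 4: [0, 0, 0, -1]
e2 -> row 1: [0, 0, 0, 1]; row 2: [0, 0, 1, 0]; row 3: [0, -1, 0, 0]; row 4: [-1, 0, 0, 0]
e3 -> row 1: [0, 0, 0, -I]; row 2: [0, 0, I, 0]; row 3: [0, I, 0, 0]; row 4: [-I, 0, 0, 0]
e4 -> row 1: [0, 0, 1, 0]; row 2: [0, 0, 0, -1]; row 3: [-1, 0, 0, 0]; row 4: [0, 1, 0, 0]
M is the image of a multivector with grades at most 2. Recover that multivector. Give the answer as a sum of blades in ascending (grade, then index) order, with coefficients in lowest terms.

Method: the blade images are trace-orthogonal — tr(rho(e_A) rho(e_B)^-1) = 4 if A = B and 0 otherwise — and rho(e_A)^-1 = (e_A)^2 * rho(e_A) with (e_A)^2 = +1 or -1, so the coefficient of e_A in the preimage is (e_A)^2 * tr(M rho(e_A))/4.
Nonzero projections over blades of grade <= 2: e2: (e2)^2 = -1, tr(M rho(e2)) = -24, coefficient 6; e3: (e3)^2 = -1, tr(M rho(e3)) = 4/3, coefficient -1/3; e14: (e14)^2 = +1, tr(M rho(e14)) = 12, coefficient 3; e34: (e34)^2 = -1, tr(M rho(e34)) = 20/3, coefficient -5/3. Every other blade of grade <= 2 projects to 0.
Answer: 6*e2 - 1/3*e3 + 3*e14 - 5/3*e34


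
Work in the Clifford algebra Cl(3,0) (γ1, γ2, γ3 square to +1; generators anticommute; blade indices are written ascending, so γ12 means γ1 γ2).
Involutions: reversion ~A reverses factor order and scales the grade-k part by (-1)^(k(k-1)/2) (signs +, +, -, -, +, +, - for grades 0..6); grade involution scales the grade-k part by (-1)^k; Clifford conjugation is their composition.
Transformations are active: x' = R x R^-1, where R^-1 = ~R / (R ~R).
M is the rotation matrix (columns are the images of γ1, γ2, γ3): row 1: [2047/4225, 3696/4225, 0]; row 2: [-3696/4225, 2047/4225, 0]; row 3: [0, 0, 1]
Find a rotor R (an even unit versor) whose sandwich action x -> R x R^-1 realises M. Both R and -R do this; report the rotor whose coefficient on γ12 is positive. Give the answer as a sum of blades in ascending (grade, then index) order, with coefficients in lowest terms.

Method: write R = a + b12*γ12 + b13*γ13 + b23*γ23 with a^2 + b12^2 + b13^2 + b23^2 = 1 (so R^-1 = ~R). Expanding the columns R e_j ~R gives tr M = 4a^2 - 1 and, from the antisymmetric part, M21 - M12 = -4a*b12, M13 - M31 = 4a*b13, M32 - M23 = -4a*b23.
Here tr M = 8319/4225, so a^2 = (1 + tr M)/4 = 3136/4225 and a = ±56/65. Taking a = 56/65: M21 - M12 = -7392/4225, M13 - M31 = 0, M32 - M23 = 0, giving b12 = 33/65, b13 = 0, b23 = 0, i.e. R = 56/65 + 33/65*γ12.
Its γ12 coefficient is already positive.
Answer: 56/65 + 33/65*γ12. Recall the cover is two-to-one: with M of trace 8319/4225, both preimages act alike, and the stated γ12 sign chooses the sheet.


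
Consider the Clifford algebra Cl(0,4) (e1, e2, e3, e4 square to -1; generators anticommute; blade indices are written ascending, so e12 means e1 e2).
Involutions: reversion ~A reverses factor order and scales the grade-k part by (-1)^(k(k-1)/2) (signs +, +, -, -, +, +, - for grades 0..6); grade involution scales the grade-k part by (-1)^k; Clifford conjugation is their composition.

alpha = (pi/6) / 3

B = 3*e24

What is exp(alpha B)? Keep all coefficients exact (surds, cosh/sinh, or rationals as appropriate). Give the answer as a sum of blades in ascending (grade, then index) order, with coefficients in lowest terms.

B^2 = (3)^2*(e24)^2 = 9*(-1) = -9 (a basis 2-blade squares to minus the product of its generators' squares).
B^2 = -9 — the negative square puts this in the circular regime; l = 3, alpha*l = pi/6, so exp(alpha B) = cos(pi/6) + (sin(pi/6)/3)*B = sqrt(3)/2 + (1/6)*B.
Answer: sqrt(3)/2 + 1/2*e24


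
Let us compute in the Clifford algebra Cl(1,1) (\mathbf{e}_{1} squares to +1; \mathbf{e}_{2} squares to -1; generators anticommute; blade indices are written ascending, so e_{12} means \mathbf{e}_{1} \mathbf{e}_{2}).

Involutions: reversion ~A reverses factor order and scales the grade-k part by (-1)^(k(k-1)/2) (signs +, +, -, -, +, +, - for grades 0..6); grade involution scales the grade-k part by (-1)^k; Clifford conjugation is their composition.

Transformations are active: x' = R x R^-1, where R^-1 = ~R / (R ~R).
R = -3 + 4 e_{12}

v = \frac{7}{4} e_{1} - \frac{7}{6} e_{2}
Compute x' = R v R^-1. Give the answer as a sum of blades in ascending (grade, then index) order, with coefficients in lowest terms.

~R = -3 - 4 e_{12}, and R ~R = -7, so R^-1 = ~R / (-7).
R v = -\frac{7}{12} e_{1} - \frac{7}{2} e_{2}
Answer: -\frac{9}{4} e_{1} - \frac{11}{6} e_{2}


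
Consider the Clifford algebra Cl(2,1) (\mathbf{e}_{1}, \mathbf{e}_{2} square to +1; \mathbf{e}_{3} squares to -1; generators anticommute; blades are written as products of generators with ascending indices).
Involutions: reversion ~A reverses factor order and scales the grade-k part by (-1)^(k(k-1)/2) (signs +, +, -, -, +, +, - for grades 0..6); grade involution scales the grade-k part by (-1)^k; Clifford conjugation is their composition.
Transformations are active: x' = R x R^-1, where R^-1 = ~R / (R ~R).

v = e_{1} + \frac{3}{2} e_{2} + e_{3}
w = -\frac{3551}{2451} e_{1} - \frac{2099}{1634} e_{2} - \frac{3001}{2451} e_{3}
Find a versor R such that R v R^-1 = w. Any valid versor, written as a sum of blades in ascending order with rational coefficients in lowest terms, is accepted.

R = v + w = -\frac{1100}{2451} e_{1} + \frac{176}{817} e_{2} - \frac{550}{2451} e_{3} works: the equal norms (\frac{9}{4}) guarantee its sandwich swaps v into w.
Answer: -\frac{1100}{2451} e_{1} + \frac{176}{817} e_{2} - \frac{550}{2451} e_{3}


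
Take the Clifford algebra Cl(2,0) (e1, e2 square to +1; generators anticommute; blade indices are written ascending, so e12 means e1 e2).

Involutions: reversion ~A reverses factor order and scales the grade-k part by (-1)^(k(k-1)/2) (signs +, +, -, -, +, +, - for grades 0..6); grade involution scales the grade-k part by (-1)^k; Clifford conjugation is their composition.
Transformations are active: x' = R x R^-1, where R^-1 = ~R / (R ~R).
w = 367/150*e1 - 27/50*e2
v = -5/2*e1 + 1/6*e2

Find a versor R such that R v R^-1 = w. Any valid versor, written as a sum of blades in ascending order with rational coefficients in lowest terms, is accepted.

Reasoning: v^2 = w^2 = 113/18 since conjugation preserves the quadratic form; R = v + w = -4/75*e1 - 28/75*e2 is then valid when invertible, keeping its own part and reversing (v - w)/2.
Answer: -4/75*e1 - 28/75*e2


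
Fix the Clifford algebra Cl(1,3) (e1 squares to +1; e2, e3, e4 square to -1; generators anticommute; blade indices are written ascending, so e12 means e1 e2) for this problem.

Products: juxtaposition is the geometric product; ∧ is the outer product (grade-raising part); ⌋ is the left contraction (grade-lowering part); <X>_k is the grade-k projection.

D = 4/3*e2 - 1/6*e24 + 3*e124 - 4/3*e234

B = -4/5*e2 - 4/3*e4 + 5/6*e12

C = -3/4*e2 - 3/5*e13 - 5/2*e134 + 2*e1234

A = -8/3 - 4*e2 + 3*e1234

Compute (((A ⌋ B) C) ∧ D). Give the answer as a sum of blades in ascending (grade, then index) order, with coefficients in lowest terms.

step 1: -16/5 - 10/3*e1 + 32/15*e2 + 32/9*e4 - 20/9*e12
step 2: 8/5 - 5/3*e1 + 12/5*e2 + 2*e3 + 5/2*e12 + 2432/225*e13 - 4/3*e23 + 8/3*e24 + 35/9*e34 + 1888/225*e123 + 152/15*e134 - 110/9*e234 - 16/15*e1234
step 3: 32/15*e2 - 20/9*e12 - 8/3*e23 - 4/15*e24 - 9728/675*e123 + 457/90*e124 + 457/135*e234 + 15886/675*e1234
Answer: 32/15*e2 - 20/9*e12 - 8/3*e23 - 4/15*e24 - 9728/675*e123 + 457/90*e124 + 457/135*e234 + 15886/675*e1234


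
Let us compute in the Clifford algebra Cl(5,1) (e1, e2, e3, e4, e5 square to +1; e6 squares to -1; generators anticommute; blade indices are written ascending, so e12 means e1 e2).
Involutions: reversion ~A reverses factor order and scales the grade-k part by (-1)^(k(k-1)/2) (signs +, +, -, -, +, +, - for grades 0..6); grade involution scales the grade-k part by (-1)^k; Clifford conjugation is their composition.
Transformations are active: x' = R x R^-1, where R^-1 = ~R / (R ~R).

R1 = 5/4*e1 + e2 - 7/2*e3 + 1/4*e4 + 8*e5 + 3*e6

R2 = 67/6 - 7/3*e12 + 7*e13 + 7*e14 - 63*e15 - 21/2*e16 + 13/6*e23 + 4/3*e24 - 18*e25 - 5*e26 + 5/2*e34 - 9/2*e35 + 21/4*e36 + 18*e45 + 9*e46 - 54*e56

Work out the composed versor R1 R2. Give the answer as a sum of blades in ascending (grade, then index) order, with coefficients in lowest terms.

Distribute over the terms of R1 (each basis-blade product reordered to ascending indices, repeated generators contracted through their squares):
(5/4*e1) R2 = 335/24*e1 - 35/12*e2 + 35/4*e3 + 35/4*e4 - 315/4*e5 - 105/8*e6 + 65/24*e123 + 5/3*e124 - 45/2*e125 - 25/4*e126 + 25/8*e134 - 45/8*e135 + 105/16*e136 + 45/2*e145 + 45/4*e146 - 135/2*e156
(e2) R2 = 7/3*e1 + 67/6*e2 + 13/6*e3 + 4/3*e4 - 18*e5 - 5*e6 - 7*e123 - 7*e124 + 63*e125 + 21/2*e126 + 5/2*e234 - 9/2*e235 + 21/4*e236 + 18*e245 + 9*e246 - 54*e256
(-7/2*e3) R2 = 49/2*e1 + 91/12*e2 - 469/12*e3 - 35/4*e4 + 63/4*e5 - 147/8*e6 + 49/6*e123 + 49/2*e134 - 441/2*e135 - 147/4*e136 + 14/3*e234 - 63*e235 - 35/2*e236 - 63*e345 - 63/2*e346 + 189*e356
(1/4*e4) R2 = -7/4*e1 - 1/3*e2 - 5/8*e3 + 67/24*e4 + 9/2*e5 + 9/4*e6 - 7/12*e124 + 7/4*e134 + 63/4*e145 + 21/8*e146 + 13/24*e234 + 9/2*e245 + 5/4*e246 + 9/8*e345 - 21/16*e346 - 27/2*e456
(8*e5) R2 = 504*e1 + 144*e2 + 36*e3 - 144*e4 + 268/3*e5 - 432*e6 - 56/3*e125 + 56*e135 + 56*e145 + 84*e156 + 52/3*e235 + 32/3*e245 + 40*e256 + 20*e345 - 42*e356 - 72*e456
(3*e6) R2 = -63/2*e1 - 15*e2 + 63/4*e3 + 27*e4 - 162*e5 + 67/2*e6 - 7*e126 + 21*e136 + 21*e146 - 189*e156 + 13/2*e236 + 4*e246 - 54*e256 + 15/2*e346 - 27/2*e356 + 54*e456
Summing the partial products and collecting blades:
Answer: 12277/24*e1 + 289/2*e2 + 551/24*e3 - 903/8*e4 - 895/6*e5 - 1731/4*e6 + 31/8*e123 - 71/12*e124 + 131/6*e125 - 11/4*e126 + 235/8*e134 - 1361/8*e135 - 147/16*e136 + 377/4*e145 + 279/8*e146 - 345/2*e156 + 185/24*e234 - 301/6*e235 - 23/4*e236 + 199/6*e245 + 57/4*e246 - 68*e256 - 335/8*e345 - 405/16*e346 + 267/2*e356 - 63/2*e456


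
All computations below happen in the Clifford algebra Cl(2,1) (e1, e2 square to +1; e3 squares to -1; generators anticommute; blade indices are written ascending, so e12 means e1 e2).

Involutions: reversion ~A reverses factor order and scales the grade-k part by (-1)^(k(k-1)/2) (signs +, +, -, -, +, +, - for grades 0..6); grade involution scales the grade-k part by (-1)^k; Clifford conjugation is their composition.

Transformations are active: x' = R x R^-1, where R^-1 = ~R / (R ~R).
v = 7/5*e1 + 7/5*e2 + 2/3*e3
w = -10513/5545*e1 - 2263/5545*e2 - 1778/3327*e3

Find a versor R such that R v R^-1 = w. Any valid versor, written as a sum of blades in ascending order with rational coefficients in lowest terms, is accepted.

Since q(v) = q(w) = 782/225, the sum R = v + w = -550/1109*e1 + 1100/1109*e2 + 440/3327*e3 does the job whenever invertible.
Answer: -550/1109*e1 + 1100/1109*e2 + 440/3327*e3


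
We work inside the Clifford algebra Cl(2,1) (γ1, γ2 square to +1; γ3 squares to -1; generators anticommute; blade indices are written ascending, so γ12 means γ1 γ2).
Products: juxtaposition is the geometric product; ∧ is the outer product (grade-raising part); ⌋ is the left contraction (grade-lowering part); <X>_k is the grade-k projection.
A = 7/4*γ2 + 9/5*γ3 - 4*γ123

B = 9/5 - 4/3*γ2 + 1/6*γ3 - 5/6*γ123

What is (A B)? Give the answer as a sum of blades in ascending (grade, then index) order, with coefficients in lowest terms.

step 1: 7/10 + 63/20*γ2 + 81/25*γ3 + 13/6*γ12 - 31/8*γ13 + 323/120*γ23 - 36/5*γ123
Answer: 7/10 + 63/20*γ2 + 81/25*γ3 + 13/6*γ12 - 31/8*γ13 + 323/120*γ23 - 36/5*γ123


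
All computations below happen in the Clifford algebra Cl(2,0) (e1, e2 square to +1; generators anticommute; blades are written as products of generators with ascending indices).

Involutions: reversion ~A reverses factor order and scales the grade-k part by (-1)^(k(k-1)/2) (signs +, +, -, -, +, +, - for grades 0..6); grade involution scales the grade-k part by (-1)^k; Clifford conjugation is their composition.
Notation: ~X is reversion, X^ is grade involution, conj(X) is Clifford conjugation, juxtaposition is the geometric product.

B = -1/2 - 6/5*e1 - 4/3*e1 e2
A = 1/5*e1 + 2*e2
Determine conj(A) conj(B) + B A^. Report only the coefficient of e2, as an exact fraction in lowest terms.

first term: -6/25 + 83/30*e1 + 11/15*e2 + 12/5*e1 e2
second term: 6/25 + 83/30*e1 + 11/15*e2 + 12/5*e1 e2
Answer: 22/15


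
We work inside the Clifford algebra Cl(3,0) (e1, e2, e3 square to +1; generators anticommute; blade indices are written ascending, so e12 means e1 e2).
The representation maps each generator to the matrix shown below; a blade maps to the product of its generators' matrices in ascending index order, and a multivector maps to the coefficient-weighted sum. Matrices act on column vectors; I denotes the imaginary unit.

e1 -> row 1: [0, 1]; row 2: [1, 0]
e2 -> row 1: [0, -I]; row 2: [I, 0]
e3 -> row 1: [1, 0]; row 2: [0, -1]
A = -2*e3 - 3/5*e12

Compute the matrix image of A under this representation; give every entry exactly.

Bivector images (products of the table entries): rho(e12) = rho(e1)rho(e2) = row 1: [I, 0]; row 2: [0, -I].
M = (-2)*rho(e3) + (-3/5)*rho(e12), summed entrywise:
Answer: row 1: [-2 - 3*I/5, 0]; row 2: [0, 2 + 3*I/5]


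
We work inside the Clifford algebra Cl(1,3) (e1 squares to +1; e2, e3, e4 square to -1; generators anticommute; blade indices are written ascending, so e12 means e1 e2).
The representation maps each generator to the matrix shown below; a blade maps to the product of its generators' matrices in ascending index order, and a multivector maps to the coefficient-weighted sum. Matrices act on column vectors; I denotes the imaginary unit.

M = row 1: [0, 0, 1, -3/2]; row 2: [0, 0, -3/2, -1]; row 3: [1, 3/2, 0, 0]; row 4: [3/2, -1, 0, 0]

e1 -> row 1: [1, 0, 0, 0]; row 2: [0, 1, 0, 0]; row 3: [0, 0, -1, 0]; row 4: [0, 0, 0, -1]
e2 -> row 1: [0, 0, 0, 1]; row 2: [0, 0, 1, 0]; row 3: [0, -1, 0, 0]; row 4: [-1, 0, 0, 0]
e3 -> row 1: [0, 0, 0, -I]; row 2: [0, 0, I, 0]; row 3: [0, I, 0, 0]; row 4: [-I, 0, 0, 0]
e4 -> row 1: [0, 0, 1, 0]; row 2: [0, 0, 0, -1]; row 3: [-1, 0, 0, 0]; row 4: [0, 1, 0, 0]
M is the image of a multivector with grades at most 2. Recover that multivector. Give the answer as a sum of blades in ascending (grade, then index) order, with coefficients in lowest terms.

Method: the blade images are trace-orthogonal — tr(rho(e_A) rho(e_B)^-1) = 4 if A = B and 0 otherwise — and rho(e_A)^-1 = (e_A)^2 * rho(e_A) with (e_A)^2 = +1 or -1, so the coefficient of e_A in the preimage is (e_A)^2 * tr(M rho(e_A))/4.
Nonzero projections over blades of grade <= 2: e2: (e2)^2 = -1, tr(M rho(e2)) = 6, coefficient -3/2; e14: (e14)^2 = +1, tr(M rho(e14)) = 4, coefficient 1. Every other blade of grade <= 2 projects to 0.
Answer: -3/2*e2 + e14


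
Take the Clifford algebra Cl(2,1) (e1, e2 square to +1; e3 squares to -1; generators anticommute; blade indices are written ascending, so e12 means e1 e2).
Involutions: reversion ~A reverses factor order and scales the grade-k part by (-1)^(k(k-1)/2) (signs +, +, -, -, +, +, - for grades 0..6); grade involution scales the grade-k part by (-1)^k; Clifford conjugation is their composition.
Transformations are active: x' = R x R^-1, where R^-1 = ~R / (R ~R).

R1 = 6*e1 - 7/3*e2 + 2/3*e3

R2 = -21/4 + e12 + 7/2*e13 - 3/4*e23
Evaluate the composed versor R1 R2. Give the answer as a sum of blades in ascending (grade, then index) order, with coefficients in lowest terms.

Distribute over the terms of R1 (each basis-blade product reordered to ascending indices, repeated generators contracted through their squares):
(6*e1) R2 = -63/2*e1 + 6*e2 + 21*e3 - 9/2*e123
(-7/3*e2) R2 = 7/3*e1 + 49/4*e2 + 7/4*e3 + 49/6*e123
(2/3*e3) R2 = 7/3*e1 - 1/2*e2 - 7/2*e3 + 2/3*e123
Summing the partial products and collecting blades:
Answer: -161/6*e1 + 71/4*e2 + 77/4*e3 + 13/3*e123


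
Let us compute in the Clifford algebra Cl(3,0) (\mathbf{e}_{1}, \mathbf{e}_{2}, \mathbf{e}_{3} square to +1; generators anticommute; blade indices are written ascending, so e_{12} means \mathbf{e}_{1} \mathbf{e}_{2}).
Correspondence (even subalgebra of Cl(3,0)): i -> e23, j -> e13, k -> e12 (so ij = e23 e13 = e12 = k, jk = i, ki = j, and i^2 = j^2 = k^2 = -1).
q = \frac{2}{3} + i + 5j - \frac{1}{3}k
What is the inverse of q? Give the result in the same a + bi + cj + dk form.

In blades: q = \frac{2}{3} - \frac{1}{3} e_{12} + 5 e_{13} + e_{23}.
With qbar = \frac{2}{3} + \frac{1}{3} e_{12} - 5 e_{13} - e_{23} (scalar fixed, mapped units negated), q qbar = \frac{239}{9} (the sum of squared coefficients), so q^-1 = qbar / (\frac{239}{9}) = \frac{6}{239} + \frac{3}{239} e_{12} - \frac{45}{239} e_{13} - \frac{9}{239} e_{23}; translating back:
Answer: \frac{6}{239} - \frac{9}{239}i - \frac{45}{239}j + \frac{3}{239}k


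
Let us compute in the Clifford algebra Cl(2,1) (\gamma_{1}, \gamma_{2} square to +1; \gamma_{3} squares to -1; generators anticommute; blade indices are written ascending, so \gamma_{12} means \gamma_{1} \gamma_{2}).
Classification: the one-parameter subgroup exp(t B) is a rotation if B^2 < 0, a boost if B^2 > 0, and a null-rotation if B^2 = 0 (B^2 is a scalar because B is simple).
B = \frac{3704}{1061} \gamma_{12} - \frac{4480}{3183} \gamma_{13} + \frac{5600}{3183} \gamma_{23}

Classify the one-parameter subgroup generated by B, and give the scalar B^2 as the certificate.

B^2 term by term: the squares give (\frac{3704}{1061})^2*(\gamma_{12})^2 + (-\frac{4480}{3183})^2*(\gamma_{13})^2 + (\frac{5600}{3183})^2*(\gamma_{23})^2 = \frac{13719616}{1125721}*(-1) + \frac{20070400}{10131489}*(+1) + \frac{31360000}{10131489}*(+1) = -\frac{64}{9} (each basis 2-blade squares to minus the product of its generators' squares); cross terms between blades sharing an index anticommute and cancel. So B^2 = -\frac{64}{9}.
Answer: rotation, certificate B^2 = -\frac{64}{9}. Certificate logic: -\frac{64}{9} is a conjugation-invariant scalar, so its sign fixes rotation versus boost versus null-rotation outright.


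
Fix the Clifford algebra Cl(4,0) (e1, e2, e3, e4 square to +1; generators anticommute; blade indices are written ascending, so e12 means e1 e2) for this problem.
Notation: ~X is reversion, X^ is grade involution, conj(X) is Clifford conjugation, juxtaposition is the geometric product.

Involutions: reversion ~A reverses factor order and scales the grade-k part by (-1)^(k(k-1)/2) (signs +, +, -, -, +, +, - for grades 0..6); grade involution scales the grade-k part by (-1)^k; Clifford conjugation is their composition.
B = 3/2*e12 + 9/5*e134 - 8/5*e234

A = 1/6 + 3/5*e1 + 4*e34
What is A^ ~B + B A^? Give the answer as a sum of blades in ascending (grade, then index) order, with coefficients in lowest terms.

first term: 36/5*e1 - 11/2*e2 - 1/4*e12 + 27/25*e34 - 3/10*e134 + 4/15*e234 - 174/25*e1234
second term: -36/5*e1 + 73/10*e2 + 1/4*e12 - 27/25*e34 + 3/10*e134 - 4/15*e234 + 126/25*e1234
Answer: 9/5*e2 - 48/25*e1234


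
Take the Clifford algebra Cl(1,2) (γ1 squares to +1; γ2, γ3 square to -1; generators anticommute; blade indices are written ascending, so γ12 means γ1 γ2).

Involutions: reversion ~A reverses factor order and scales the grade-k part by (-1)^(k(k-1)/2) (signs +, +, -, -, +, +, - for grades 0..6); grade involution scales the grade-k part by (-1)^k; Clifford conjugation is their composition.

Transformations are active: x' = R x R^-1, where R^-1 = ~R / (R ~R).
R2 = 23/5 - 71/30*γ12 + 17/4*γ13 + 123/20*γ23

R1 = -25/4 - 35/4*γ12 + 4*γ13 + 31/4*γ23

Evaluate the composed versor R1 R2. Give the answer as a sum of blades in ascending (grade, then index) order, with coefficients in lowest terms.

Distribute over the terms of R1 (each basis-blade product reordered to ascending indices, repeated generators contracted through their squares):
(-25/4) R2 = -115/4 + 355/24*γ12 - 425/16*γ13 - 615/16*γ23
(-35/4*γ12) R2 = 497/24 - 161/4*γ12 + 861/16*γ13 + 595/16*γ23
(4*γ13) R2 = 17 + 123/5*γ12 + 92/5*γ13 - 142/15*γ23
(31/4*γ23) R2 = -3813/80 - 527/16*γ12 - 2201/120*γ13 + 713/20*γ23
Summing the partial products and collecting blades:
Answer: -9289/240 - 8111/240*γ12 + 3277/120*γ13 + 374/15*γ23


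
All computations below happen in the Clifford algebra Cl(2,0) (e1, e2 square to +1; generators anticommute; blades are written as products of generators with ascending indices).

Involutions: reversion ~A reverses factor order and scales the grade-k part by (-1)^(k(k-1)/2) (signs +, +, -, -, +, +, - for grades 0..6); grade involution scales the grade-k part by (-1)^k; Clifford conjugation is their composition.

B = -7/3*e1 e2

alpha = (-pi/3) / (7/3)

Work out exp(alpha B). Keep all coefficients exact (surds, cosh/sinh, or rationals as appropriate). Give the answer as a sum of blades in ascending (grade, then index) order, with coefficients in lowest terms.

B^2 = (-7/3)^2*(e1 e2)^2 = 49/9*(-1) = -49/9 (a basis 2-blade squares to minus the product of its generators' squares).
B^2 = -49/9 — circular case — the even/odd split gives cos and sin: l = 7/3, alpha*l = -pi/3, so exp(alpha B) = cos(-pi/3) + (sin(-pi/3)/(7/3))*B = 1/2 + (-3*sqrt(3)/14)*B.
Answer: 1/2 + sqrt(3)/2*e1 e2


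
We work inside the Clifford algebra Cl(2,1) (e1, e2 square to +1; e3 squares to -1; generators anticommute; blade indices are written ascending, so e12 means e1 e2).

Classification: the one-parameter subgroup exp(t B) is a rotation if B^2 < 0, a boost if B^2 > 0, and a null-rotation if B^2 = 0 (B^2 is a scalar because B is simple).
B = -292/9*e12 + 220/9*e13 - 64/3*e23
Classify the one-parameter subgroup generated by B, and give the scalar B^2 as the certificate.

B^2 term by term: the squares give (-292/9)^2*(e12)^2 + (220/9)^2*(e13)^2 + (-64/3)^2*(e23)^2 = 85264/81*(-1) + 48400/81*(+1) + 4096/9*(+1) = 0 (each basis 2-blade squares to minus the product of its generators' squares); cross terms between blades sharing an index anticommute and cancel. So B^2 = 0.
Answer: null-rotation, certificate B^2 = 0. Check the certificate: B^2 = 0, and that sign is decisive whatever form B takes.


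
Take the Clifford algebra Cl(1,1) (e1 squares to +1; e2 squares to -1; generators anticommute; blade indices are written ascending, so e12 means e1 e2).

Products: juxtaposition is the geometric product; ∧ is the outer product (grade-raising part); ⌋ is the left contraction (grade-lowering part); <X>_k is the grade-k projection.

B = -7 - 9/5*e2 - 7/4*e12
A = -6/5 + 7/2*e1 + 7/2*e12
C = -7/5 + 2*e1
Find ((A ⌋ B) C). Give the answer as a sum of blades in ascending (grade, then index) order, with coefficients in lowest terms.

step 1: 91/40 - 793/200*e2 + 21/10*e12
step 2: -637/200 + 91/20*e1 + 1351/1000*e2 + 499/100*e12
Answer: -637/200 + 91/20*e1 + 1351/1000*e2 + 499/100*e12


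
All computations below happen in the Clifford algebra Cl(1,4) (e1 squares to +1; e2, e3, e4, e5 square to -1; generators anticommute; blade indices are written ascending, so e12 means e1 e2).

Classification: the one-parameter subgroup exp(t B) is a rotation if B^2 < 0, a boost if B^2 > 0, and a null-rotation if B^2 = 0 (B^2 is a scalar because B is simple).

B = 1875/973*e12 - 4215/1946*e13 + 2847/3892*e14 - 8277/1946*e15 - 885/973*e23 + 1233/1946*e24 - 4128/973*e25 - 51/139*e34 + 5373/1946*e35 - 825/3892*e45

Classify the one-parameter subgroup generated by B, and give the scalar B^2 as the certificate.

B^2 term by term: the squares give (1875/973)^2*(e12)^2 + (-4215/1946)^2*(e13)^2 + (2847/3892)^2*(e14)^2 + (-8277/1946)^2*(e15)^2 + (-885/973)^2*(e23)^2 + (1233/1946)^2*(e24)^2 + (-4128/973)^2*(e25)^2 + (-51/139)^2*(e34)^2 + (5373/1946)^2*(e35)^2 + (-825/3892)^2*(e45)^2 = 3515625/946729*(+1) + 17766225/3786916*(+1) + 8105409/15147664*(+1) + 68508729/3786916*(+1) + 783225/946729*(-1) + 1520289/3786916*(-1) + 17040384/946729*(-1) + 2601/19321*(-1) + 28869129/3786916*(-1) + 680625/15147664*(-1) = 0 (each basis 2-blade squares to minus the product of its generators' squares); cross terms between blades sharing an index anticommute and cancel; the commuting (index-disjoint) pairs give grade-4 terms 2*c*c'*(blade product), which cancel blade by blade — e1234: -191250/135247 + 5197095/1893458 - 2519595/1893458 = 0; e1235: 10074375/946729 - 17399520/946729 + 7325145/946729 = 0; e1245: -1546875/1893458 + 5876208/946729 - 10205541/1893458 = 0; e1345: 3477375/3786916 - 15296931/3786916 + 422127/135247 = 0; e2345: 730125/1893458 - 6624909/1893458 + 421056/135247 = 0 — confirming B is simple. So B^2 = 0.
Answer: null-rotation, certificate B^2 = 0. Check the certificate: B^2 = 0, and that sign is decisive whatever form B takes.


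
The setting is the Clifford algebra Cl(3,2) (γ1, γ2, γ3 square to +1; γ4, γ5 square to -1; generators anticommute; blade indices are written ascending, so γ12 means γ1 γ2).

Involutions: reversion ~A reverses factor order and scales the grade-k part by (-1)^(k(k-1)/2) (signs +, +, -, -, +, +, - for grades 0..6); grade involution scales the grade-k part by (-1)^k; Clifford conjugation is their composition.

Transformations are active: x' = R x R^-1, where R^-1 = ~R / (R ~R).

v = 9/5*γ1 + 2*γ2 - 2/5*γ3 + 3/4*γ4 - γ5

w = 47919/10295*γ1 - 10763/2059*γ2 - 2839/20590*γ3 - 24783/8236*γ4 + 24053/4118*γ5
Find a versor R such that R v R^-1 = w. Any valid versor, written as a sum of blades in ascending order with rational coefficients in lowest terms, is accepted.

Here q(v) = q(w) = 467/80; the classical choice R = v + w = 13290/2059*γ1 - 6645/2059*γ2 - 2215/4118*γ3 - 9303/4118*γ4 + 19935/4118*γ5 then realises v -> w under the sandwich.
Answer: 13290/2059*γ1 - 6645/2059*γ2 - 2215/4118*γ3 - 9303/4118*γ4 + 19935/4118*γ5


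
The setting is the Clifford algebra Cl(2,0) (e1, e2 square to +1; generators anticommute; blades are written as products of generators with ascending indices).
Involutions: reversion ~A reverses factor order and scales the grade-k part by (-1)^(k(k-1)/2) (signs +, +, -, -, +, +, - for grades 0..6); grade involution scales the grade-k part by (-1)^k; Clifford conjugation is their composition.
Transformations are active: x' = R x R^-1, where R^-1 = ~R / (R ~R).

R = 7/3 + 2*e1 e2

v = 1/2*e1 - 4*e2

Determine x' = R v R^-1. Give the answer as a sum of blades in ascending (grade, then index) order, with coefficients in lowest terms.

~R = 7/3 - 2*e1 e2, and R ~R = 85/9, so R^-1 = ~R / (85/9).
R v = -41/6*e1 - 31/3*e2
Answer: -659/170*e1 - 94/85*e2


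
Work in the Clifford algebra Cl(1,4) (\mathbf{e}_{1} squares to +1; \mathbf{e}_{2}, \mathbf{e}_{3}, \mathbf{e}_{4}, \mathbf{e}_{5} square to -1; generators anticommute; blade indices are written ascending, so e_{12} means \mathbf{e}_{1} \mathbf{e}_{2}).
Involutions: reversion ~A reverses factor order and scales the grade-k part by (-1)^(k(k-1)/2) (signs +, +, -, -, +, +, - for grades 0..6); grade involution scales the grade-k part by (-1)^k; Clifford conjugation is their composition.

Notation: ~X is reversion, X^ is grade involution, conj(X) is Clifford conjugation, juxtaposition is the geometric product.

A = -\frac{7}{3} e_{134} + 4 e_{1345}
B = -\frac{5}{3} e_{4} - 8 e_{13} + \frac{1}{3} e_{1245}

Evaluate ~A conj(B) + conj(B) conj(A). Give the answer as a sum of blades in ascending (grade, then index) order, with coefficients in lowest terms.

first term: \frac{56}{3} e_{4} - \frac{35}{9} e_{13} - \frac{4}{3} e_{23} + 32 e_{45} + \frac{20}{3} e_{135} - \frac{7}{9} e_{235}
second term: -\frac{56}{3} e_{4} + \frac{35}{9} e_{13} + \frac{4}{3} e_{23} + 32 e_{45} - \frac{20}{3} e_{135} + \frac{7}{9} e_{235}
Answer: 64 e_{45}


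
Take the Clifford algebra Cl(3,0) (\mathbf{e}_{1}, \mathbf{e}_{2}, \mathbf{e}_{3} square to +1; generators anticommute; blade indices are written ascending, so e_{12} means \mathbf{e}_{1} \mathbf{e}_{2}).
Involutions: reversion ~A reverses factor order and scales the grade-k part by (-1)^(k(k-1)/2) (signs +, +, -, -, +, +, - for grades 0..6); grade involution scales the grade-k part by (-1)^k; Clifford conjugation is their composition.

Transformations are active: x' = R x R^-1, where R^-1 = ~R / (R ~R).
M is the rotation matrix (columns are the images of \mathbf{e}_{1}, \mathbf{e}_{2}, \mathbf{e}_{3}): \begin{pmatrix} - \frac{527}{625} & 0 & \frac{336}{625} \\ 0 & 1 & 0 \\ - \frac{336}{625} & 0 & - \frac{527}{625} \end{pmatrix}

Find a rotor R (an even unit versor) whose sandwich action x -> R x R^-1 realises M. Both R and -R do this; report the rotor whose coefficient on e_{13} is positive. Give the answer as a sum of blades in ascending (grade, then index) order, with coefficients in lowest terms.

Method: write R = a + b12*e_{12} + b13*e_{13} + b23*e_{23} with a^2 + b12^2 + b13^2 + b23^2 = 1 (so R^-1 = ~R). Expanding the columns R e_j ~R gives tr M = 4a^2 - 1 and, from the antisymmetric part, M21 - M12 = -4a*b12, M13 - M31 = 4a*b13, M32 - M23 = -4a*b23.
Here tr M = -\frac{429}{625}, so a^2 = (1 + tr M)/4 = \frac{49}{625} and a = ±\frac{7}{25}. Taking a = \frac{7}{25}: M21 - M12 = 0, M13 - M31 = \frac{672}{625}, M32 - M23 = 0, giving b12 = 0, b13 = \frac{24}{25}, b23 = 0, i.e. R = \frac{7}{25} + \frac{24}{25} e_{13}.
Its e_{13} coefficient is already positive.
Answer: \frac{7}{25} + \frac{24}{25} e_{13}. Sheet selection: the two-to-one cover makes ±R indistinguishable at the matrix level (trace -\frac{429}{625}), so uniqueness comes from the required sign on e_{13}.


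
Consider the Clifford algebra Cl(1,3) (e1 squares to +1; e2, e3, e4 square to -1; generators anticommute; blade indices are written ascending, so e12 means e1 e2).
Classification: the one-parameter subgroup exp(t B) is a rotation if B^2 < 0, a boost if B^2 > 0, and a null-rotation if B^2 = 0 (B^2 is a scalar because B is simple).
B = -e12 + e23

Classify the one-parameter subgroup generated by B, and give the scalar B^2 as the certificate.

B^2 term by term: the squares give (-1)^2*(e12)^2 + (1)^2*(e23)^2 = 1*(+1) + 1*(-1) = 0 (each basis 2-blade squares to minus the product of its generators' squares); cross terms between blades sharing an index anticommute and cancel. So B^2 = 0.
Answer: null-rotation, certificate B^2 = 0. Because 0 is invariant under every versor sandwich, the classification follows from its sign alone.


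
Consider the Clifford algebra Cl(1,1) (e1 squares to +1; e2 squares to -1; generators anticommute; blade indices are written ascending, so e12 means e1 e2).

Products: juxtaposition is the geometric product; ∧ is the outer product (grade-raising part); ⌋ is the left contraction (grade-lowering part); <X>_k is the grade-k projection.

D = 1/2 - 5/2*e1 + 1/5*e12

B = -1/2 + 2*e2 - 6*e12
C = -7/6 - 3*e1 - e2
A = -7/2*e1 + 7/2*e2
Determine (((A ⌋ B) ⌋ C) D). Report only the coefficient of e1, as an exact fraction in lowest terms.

step 1: -7 - 21*e1 + 21*e2
step 2: 553/6 + 21*e1 + 7*e2
step 3: -77/12 - 13111/60*e1 + 77/10*e2 + 539/15*e12
Answer: -13111/60


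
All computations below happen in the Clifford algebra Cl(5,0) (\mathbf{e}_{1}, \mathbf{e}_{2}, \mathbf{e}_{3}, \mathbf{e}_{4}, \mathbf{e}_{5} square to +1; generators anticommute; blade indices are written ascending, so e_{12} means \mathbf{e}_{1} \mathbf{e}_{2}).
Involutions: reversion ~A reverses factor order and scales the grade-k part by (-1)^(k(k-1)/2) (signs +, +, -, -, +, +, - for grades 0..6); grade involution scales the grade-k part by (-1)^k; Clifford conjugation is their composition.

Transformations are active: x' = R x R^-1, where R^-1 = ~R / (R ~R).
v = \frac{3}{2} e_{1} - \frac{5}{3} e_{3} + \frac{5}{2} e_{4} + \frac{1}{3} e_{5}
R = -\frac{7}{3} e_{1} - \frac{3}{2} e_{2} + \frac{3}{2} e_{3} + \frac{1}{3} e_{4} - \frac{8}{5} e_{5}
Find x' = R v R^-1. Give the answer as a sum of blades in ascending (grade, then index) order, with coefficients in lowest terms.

~R = -\frac{7}{3} e_{1} - \frac{3}{2} e_{2} + \frac{3}{2} e_{3} + \frac{1}{3} e_{4} - \frac{8}{5} e_{5}, and R ~R = \frac{5677}{450}, so R^-1 = ~R / (\frac{5677}{450}).
R v = -\frac{57}{10} + \frac{9}{4} e_{12} + \frac{59}{36} e_{13} - \frac{19}{3} e_{14} + \frac{73}{45} e_{15} + \frac{5}{2} e_{23} - \frac{15}{4} e_{24} - \frac{1}{2} e_{25} + \frac{155}{36} e_{34} - \frac{13}{6} e_{35} + \frac{37}{9} e_{45}
Answer: \frac{987}{1622} e_{1} + \frac{7695}{5677} e_{2} + \frac{5300}{17031} e_{3} - \frac{31805}{11354} e_{4} + \frac{18947}{17031} e_{5}


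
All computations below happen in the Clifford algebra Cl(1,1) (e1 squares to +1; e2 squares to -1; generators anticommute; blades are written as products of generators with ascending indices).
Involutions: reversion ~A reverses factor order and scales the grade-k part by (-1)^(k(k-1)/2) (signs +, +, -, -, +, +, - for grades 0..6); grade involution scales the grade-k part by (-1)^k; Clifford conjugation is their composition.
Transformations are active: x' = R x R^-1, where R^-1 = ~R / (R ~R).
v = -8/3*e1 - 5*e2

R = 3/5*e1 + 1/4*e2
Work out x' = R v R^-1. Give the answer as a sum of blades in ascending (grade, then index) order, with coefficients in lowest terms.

~R = 3/5*e1 + 1/4*e2, and R ~R = 119/400, so R^-1 = ~R / (119/400).
R v = -7/20 - 7/3*e1 e2
Answer: 64/51*e1 + 75/17*e2


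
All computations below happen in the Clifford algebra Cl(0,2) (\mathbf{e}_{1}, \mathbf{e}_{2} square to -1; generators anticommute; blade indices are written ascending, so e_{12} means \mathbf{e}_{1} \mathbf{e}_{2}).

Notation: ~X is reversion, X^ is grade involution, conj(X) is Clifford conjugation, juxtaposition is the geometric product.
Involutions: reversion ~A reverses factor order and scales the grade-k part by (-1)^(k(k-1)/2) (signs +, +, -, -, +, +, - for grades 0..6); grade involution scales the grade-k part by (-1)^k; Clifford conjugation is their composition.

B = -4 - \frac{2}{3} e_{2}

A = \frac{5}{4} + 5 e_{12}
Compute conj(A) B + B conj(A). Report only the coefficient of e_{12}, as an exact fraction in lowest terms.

first term: -5 - \frac{10}{3} e_{1} - \frac{5}{6} e_{2} + 20 e_{12}
second term: -5 + \frac{10}{3} e_{1} - \frac{5}{6} e_{2} + 20 e_{12}
Answer: 40
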